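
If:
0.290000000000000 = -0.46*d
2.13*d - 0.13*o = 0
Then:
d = -0.63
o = -10.33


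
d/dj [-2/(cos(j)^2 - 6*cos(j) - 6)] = 4*(3 - cos(j))*sin(j)/(sin(j)^2 + 6*cos(j) + 5)^2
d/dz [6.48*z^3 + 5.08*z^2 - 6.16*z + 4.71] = 19.44*z^2 + 10.16*z - 6.16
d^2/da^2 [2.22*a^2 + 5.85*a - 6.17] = 4.44000000000000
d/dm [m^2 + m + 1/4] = 2*m + 1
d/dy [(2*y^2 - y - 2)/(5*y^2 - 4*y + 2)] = (-3*y^2 + 28*y - 10)/(25*y^4 - 40*y^3 + 36*y^2 - 16*y + 4)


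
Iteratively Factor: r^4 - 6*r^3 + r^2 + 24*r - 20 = (r - 1)*(r^3 - 5*r^2 - 4*r + 20) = (r - 1)*(r + 2)*(r^2 - 7*r + 10) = (r - 2)*(r - 1)*(r + 2)*(r - 5)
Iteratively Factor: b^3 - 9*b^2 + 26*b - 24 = (b - 2)*(b^2 - 7*b + 12) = (b - 4)*(b - 2)*(b - 3)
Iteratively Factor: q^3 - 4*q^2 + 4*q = (q)*(q^2 - 4*q + 4) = q*(q - 2)*(q - 2)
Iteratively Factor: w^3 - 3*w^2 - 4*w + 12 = (w + 2)*(w^2 - 5*w + 6) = (w - 2)*(w + 2)*(w - 3)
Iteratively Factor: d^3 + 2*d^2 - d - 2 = (d + 1)*(d^2 + d - 2) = (d - 1)*(d + 1)*(d + 2)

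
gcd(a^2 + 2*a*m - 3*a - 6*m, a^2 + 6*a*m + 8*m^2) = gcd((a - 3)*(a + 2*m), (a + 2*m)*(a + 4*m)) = a + 2*m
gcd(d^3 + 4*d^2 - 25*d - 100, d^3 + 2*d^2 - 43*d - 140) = d^2 + 9*d + 20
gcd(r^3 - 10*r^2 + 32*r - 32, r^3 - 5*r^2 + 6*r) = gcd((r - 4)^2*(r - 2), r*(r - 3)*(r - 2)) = r - 2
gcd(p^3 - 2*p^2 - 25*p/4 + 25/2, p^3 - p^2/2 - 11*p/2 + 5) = p^2 + p/2 - 5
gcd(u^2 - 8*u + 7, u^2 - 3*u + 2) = u - 1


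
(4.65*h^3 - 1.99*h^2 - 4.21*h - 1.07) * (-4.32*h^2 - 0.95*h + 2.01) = -20.088*h^5 + 4.1793*h^4 + 29.4242*h^3 + 4.622*h^2 - 7.4456*h - 2.1507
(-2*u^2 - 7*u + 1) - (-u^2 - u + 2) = -u^2 - 6*u - 1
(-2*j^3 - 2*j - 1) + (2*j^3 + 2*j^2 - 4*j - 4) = 2*j^2 - 6*j - 5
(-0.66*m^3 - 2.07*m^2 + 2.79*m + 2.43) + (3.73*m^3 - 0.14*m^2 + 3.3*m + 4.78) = 3.07*m^3 - 2.21*m^2 + 6.09*m + 7.21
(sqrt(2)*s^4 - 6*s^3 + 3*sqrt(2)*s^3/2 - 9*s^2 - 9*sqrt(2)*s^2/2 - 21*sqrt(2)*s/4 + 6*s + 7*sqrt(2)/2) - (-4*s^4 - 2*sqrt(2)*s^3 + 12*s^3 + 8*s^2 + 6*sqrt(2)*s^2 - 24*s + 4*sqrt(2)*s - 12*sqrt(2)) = sqrt(2)*s^4 + 4*s^4 - 18*s^3 + 7*sqrt(2)*s^3/2 - 17*s^2 - 21*sqrt(2)*s^2/2 - 37*sqrt(2)*s/4 + 30*s + 31*sqrt(2)/2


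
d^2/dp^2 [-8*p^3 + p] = -48*p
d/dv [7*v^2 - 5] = 14*v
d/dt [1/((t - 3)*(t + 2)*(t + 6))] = (-(t - 3)*(t + 2) - (t - 3)*(t + 6) - (t + 2)*(t + 6))/((t - 3)^2*(t + 2)^2*(t + 6)^2)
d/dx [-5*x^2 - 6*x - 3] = -10*x - 6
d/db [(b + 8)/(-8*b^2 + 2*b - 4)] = (-4*b^2 + b + (b + 8)*(8*b - 1) - 2)/(2*(4*b^2 - b + 2)^2)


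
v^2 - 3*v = v*(v - 3)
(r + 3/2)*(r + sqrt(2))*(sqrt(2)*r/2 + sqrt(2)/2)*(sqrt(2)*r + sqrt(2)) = r^4 + sqrt(2)*r^3 + 7*r^3/2 + 4*r^2 + 7*sqrt(2)*r^2/2 + 3*r/2 + 4*sqrt(2)*r + 3*sqrt(2)/2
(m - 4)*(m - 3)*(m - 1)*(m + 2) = m^4 - 6*m^3 + 3*m^2 + 26*m - 24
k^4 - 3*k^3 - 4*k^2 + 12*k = k*(k - 3)*(k - 2)*(k + 2)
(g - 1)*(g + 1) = g^2 - 1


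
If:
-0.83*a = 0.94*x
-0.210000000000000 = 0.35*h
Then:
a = -1.13253012048193*x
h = -0.60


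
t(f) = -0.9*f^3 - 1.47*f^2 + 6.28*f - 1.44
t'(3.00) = -26.84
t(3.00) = -20.13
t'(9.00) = -238.88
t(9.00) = -720.09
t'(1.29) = -2.01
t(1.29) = 2.28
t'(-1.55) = 4.35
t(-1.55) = -11.35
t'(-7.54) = -125.05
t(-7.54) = 253.43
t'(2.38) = -16.01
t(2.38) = -6.95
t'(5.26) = -83.89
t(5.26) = -140.06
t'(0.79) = 2.27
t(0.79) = 2.16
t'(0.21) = 5.54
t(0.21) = -0.19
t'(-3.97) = -24.60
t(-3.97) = 6.77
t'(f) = -2.7*f^2 - 2.94*f + 6.28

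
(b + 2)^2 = b^2 + 4*b + 4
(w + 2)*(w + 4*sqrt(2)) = w^2 + 2*w + 4*sqrt(2)*w + 8*sqrt(2)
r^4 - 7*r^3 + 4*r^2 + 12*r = r*(r - 6)*(r - 2)*(r + 1)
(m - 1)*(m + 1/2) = m^2 - m/2 - 1/2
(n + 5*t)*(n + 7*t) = n^2 + 12*n*t + 35*t^2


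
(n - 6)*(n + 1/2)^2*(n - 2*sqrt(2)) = n^4 - 5*n^3 - 2*sqrt(2)*n^3 - 23*n^2/4 + 10*sqrt(2)*n^2 - 3*n/2 + 23*sqrt(2)*n/2 + 3*sqrt(2)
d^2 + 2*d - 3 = (d - 1)*(d + 3)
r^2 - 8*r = r*(r - 8)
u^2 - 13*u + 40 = (u - 8)*(u - 5)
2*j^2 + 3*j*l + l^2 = (j + l)*(2*j + l)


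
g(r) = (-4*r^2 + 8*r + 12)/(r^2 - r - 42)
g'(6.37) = 24.72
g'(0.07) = -0.17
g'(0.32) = -0.13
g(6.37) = 12.75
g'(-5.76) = -240.32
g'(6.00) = 9.75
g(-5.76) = 54.46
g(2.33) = -0.23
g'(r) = (1 - 2*r)*(-4*r^2 + 8*r + 12)/(r^2 - r - 42)^2 + (8 - 8*r)/(r^2 - r - 42) = 4*(-r^2 + 78*r - 81)/(r^4 - 2*r^3 - 83*r^2 + 84*r + 1764)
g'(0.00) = -0.18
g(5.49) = 3.73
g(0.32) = -0.34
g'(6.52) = 42.65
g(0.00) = -0.29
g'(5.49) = 4.21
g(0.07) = -0.30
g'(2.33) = 0.25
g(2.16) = -0.27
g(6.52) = 17.62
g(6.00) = 7.00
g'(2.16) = 0.21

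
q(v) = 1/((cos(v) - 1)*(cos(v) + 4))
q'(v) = sin(v)/((cos(v) - 1)*(cos(v) + 4)^2) + sin(v)/((cos(v) - 1)^2*(cos(v) + 4))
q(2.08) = -0.19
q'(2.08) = 0.06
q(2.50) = -0.17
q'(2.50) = 0.03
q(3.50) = -0.17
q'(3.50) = -0.01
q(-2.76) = -0.17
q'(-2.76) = -0.01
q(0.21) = -9.14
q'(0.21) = 86.38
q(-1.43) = -0.28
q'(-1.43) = -0.26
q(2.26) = -0.18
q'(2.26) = 0.04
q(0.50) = -1.67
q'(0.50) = 6.39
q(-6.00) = -5.06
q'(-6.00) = 35.22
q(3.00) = -0.17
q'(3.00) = 0.00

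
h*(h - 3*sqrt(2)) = h^2 - 3*sqrt(2)*h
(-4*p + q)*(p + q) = -4*p^2 - 3*p*q + q^2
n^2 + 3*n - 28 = (n - 4)*(n + 7)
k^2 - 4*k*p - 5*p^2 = (k - 5*p)*(k + p)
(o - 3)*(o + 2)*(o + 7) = o^3 + 6*o^2 - 13*o - 42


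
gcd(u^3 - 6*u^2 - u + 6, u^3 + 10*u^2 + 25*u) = 1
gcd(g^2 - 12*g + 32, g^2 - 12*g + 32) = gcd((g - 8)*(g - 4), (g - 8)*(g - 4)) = g^2 - 12*g + 32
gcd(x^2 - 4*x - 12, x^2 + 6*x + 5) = 1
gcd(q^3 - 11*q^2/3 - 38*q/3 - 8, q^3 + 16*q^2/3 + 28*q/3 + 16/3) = q + 4/3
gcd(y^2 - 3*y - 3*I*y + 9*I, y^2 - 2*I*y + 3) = y - 3*I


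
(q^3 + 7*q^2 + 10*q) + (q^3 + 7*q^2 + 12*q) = 2*q^3 + 14*q^2 + 22*q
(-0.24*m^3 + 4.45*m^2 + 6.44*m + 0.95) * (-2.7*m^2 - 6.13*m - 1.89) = 0.648*m^5 - 10.5438*m^4 - 44.2129*m^3 - 50.4527*m^2 - 17.9951*m - 1.7955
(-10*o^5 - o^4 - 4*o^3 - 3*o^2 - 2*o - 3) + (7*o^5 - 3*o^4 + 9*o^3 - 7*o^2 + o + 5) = -3*o^5 - 4*o^4 + 5*o^3 - 10*o^2 - o + 2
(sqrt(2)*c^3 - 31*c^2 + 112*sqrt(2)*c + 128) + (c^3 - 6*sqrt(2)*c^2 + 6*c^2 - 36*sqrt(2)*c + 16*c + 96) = c^3 + sqrt(2)*c^3 - 25*c^2 - 6*sqrt(2)*c^2 + 16*c + 76*sqrt(2)*c + 224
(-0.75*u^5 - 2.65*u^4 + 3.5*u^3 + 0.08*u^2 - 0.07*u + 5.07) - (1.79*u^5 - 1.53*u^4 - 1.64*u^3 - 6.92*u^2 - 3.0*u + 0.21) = -2.54*u^5 - 1.12*u^4 + 5.14*u^3 + 7.0*u^2 + 2.93*u + 4.86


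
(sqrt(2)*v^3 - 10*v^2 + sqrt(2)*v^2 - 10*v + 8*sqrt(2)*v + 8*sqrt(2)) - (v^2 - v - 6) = sqrt(2)*v^3 - 11*v^2 + sqrt(2)*v^2 - 9*v + 8*sqrt(2)*v + 6 + 8*sqrt(2)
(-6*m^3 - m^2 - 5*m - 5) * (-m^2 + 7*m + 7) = 6*m^5 - 41*m^4 - 44*m^3 - 37*m^2 - 70*m - 35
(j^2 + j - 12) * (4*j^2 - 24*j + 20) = 4*j^4 - 20*j^3 - 52*j^2 + 308*j - 240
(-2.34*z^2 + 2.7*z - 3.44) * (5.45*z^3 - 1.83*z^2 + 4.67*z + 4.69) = -12.753*z^5 + 18.9972*z^4 - 34.6168*z^3 + 7.9296*z^2 - 3.4018*z - 16.1336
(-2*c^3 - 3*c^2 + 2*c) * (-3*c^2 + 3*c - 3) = 6*c^5 + 3*c^4 - 9*c^3 + 15*c^2 - 6*c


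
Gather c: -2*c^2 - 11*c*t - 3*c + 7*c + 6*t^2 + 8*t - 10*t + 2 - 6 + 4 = -2*c^2 + c*(4 - 11*t) + 6*t^2 - 2*t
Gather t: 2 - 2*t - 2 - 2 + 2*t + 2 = 0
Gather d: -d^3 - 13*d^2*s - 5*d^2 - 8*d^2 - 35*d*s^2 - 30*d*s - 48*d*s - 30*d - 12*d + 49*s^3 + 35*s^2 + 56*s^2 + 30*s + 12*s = -d^3 + d^2*(-13*s - 13) + d*(-35*s^2 - 78*s - 42) + 49*s^3 + 91*s^2 + 42*s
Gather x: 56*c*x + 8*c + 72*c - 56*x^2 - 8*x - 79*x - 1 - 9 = 80*c - 56*x^2 + x*(56*c - 87) - 10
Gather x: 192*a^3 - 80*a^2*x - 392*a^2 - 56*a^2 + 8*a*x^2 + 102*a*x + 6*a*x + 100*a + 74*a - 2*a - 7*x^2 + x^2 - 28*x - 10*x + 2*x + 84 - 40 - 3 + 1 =192*a^3 - 448*a^2 + 172*a + x^2*(8*a - 6) + x*(-80*a^2 + 108*a - 36) + 42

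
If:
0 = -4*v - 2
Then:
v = -1/2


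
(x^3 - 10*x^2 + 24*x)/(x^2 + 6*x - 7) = x*(x^2 - 10*x + 24)/(x^2 + 6*x - 7)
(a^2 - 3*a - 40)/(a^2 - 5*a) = (a^2 - 3*a - 40)/(a*(a - 5))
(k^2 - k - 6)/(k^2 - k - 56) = (-k^2 + k + 6)/(-k^2 + k + 56)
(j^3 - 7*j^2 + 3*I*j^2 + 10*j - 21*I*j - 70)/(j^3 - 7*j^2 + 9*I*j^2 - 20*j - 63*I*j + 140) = (j - 2*I)/(j + 4*I)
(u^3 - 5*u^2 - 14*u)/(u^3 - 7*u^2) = (u + 2)/u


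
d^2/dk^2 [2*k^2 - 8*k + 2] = 4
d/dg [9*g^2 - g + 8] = 18*g - 1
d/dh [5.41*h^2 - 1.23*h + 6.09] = 10.82*h - 1.23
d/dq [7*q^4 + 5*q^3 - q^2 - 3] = q*(28*q^2 + 15*q - 2)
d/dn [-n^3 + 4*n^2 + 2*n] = -3*n^2 + 8*n + 2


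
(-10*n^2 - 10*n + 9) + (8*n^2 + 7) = -2*n^2 - 10*n + 16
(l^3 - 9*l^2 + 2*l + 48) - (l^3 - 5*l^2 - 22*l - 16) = -4*l^2 + 24*l + 64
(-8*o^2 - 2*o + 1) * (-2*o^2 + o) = 16*o^4 - 4*o^3 - 4*o^2 + o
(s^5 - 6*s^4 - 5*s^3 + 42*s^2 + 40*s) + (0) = s^5 - 6*s^4 - 5*s^3 + 42*s^2 + 40*s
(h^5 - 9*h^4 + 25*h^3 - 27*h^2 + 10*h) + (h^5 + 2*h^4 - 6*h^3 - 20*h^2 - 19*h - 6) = 2*h^5 - 7*h^4 + 19*h^3 - 47*h^2 - 9*h - 6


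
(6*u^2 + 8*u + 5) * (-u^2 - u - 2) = -6*u^4 - 14*u^3 - 25*u^2 - 21*u - 10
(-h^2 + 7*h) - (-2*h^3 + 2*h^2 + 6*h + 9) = 2*h^3 - 3*h^2 + h - 9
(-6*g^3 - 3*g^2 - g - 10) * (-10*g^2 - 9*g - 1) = 60*g^5 + 84*g^4 + 43*g^3 + 112*g^2 + 91*g + 10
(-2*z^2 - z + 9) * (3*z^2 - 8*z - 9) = -6*z^4 + 13*z^3 + 53*z^2 - 63*z - 81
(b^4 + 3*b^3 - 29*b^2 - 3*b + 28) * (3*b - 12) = 3*b^5 - 3*b^4 - 123*b^3 + 339*b^2 + 120*b - 336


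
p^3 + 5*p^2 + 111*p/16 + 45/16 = (p + 3/4)*(p + 5/4)*(p + 3)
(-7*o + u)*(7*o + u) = -49*o^2 + u^2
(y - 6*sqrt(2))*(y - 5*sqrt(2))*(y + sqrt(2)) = y^3 - 10*sqrt(2)*y^2 + 38*y + 60*sqrt(2)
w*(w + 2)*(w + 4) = w^3 + 6*w^2 + 8*w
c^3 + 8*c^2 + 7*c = c*(c + 1)*(c + 7)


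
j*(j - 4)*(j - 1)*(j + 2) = j^4 - 3*j^3 - 6*j^2 + 8*j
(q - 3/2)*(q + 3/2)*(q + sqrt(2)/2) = q^3 + sqrt(2)*q^2/2 - 9*q/4 - 9*sqrt(2)/8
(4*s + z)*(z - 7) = 4*s*z - 28*s + z^2 - 7*z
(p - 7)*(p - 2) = p^2 - 9*p + 14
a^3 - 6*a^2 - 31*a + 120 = (a - 8)*(a - 3)*(a + 5)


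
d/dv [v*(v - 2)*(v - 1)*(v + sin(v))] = v*(v - 2)*(v - 1)*(cos(v) + 1) + v*(v - 2)*(v + sin(v)) + v*(v - 1)*(v + sin(v)) + (v - 2)*(v - 1)*(v + sin(v))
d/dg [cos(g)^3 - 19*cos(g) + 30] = (19 - 3*cos(g)^2)*sin(g)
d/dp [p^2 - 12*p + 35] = 2*p - 12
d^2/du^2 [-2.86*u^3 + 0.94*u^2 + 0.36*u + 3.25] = 1.88 - 17.16*u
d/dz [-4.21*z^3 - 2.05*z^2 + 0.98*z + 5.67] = -12.63*z^2 - 4.1*z + 0.98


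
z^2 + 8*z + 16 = (z + 4)^2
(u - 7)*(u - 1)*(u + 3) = u^3 - 5*u^2 - 17*u + 21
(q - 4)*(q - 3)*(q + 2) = q^3 - 5*q^2 - 2*q + 24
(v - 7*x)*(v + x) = v^2 - 6*v*x - 7*x^2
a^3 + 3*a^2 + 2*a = a*(a + 1)*(a + 2)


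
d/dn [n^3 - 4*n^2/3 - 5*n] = 3*n^2 - 8*n/3 - 5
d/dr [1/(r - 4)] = -1/(r - 4)^2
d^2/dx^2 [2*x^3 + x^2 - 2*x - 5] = 12*x + 2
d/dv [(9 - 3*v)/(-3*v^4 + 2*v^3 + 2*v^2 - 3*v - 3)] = 3*(-9*v^4 + 40*v^3 - 16*v^2 - 12*v + 12)/(9*v^8 - 12*v^7 - 8*v^6 + 26*v^5 + 10*v^4 - 24*v^3 - 3*v^2 + 18*v + 9)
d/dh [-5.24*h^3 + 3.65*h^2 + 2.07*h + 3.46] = -15.72*h^2 + 7.3*h + 2.07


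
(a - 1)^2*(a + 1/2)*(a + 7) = a^4 + 11*a^3/2 - 21*a^2/2 + a/2 + 7/2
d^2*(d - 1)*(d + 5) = d^4 + 4*d^3 - 5*d^2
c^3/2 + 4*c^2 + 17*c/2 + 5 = (c/2 + 1/2)*(c + 2)*(c + 5)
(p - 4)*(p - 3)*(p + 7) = p^3 - 37*p + 84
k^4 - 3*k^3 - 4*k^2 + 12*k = k*(k - 3)*(k - 2)*(k + 2)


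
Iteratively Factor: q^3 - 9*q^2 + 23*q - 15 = (q - 3)*(q^2 - 6*q + 5) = (q - 5)*(q - 3)*(q - 1)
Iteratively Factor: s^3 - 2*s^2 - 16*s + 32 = (s - 4)*(s^2 + 2*s - 8) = (s - 4)*(s - 2)*(s + 4)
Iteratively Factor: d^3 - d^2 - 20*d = (d)*(d^2 - d - 20) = d*(d + 4)*(d - 5)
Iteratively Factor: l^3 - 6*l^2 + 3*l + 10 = (l + 1)*(l^2 - 7*l + 10) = (l - 2)*(l + 1)*(l - 5)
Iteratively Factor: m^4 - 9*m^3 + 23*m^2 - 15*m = (m - 5)*(m^3 - 4*m^2 + 3*m) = (m - 5)*(m - 1)*(m^2 - 3*m) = m*(m - 5)*(m - 1)*(m - 3)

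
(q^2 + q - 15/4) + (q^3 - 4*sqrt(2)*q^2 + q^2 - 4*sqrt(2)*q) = q^3 - 4*sqrt(2)*q^2 + 2*q^2 - 4*sqrt(2)*q + q - 15/4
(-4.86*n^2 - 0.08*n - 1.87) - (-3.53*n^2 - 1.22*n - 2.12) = -1.33*n^2 + 1.14*n + 0.25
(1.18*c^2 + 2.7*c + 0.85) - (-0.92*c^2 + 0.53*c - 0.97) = 2.1*c^2 + 2.17*c + 1.82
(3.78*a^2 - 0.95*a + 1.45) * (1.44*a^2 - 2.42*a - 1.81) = 5.4432*a^4 - 10.5156*a^3 - 2.4548*a^2 - 1.7895*a - 2.6245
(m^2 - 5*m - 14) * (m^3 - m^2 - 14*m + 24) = m^5 - 6*m^4 - 23*m^3 + 108*m^2 + 76*m - 336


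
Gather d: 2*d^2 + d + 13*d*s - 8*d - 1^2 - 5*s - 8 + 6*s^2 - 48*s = 2*d^2 + d*(13*s - 7) + 6*s^2 - 53*s - 9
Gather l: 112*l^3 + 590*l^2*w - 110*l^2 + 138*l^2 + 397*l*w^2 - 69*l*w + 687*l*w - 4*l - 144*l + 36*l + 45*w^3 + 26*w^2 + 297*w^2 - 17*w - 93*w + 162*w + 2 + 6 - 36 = 112*l^3 + l^2*(590*w + 28) + l*(397*w^2 + 618*w - 112) + 45*w^3 + 323*w^2 + 52*w - 28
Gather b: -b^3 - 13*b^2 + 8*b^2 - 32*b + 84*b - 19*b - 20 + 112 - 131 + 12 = -b^3 - 5*b^2 + 33*b - 27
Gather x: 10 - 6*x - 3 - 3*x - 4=3 - 9*x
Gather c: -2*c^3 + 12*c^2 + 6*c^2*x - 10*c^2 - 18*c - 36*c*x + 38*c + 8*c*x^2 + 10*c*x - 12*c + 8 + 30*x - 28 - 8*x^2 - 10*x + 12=-2*c^3 + c^2*(6*x + 2) + c*(8*x^2 - 26*x + 8) - 8*x^2 + 20*x - 8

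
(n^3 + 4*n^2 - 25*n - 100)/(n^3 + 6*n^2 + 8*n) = (n^2 - 25)/(n*(n + 2))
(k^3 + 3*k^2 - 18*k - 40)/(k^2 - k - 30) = (k^2 - 2*k - 8)/(k - 6)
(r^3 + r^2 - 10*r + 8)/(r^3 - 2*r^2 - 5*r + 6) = (r^2 + 2*r - 8)/(r^2 - r - 6)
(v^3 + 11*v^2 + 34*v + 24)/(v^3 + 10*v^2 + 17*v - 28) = (v^2 + 7*v + 6)/(v^2 + 6*v - 7)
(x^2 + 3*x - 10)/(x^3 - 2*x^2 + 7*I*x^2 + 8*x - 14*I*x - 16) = (x + 5)/(x^2 + 7*I*x + 8)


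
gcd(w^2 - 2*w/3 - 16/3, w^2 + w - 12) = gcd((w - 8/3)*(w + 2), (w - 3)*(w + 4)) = 1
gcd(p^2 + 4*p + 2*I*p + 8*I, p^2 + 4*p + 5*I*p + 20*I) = p + 4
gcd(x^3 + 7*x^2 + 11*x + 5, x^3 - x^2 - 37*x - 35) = x^2 + 6*x + 5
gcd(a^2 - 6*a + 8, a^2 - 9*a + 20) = a - 4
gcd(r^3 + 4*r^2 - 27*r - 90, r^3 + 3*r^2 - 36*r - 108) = r^2 + 9*r + 18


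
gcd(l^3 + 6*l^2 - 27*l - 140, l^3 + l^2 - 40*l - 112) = l + 4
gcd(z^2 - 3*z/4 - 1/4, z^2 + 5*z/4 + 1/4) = z + 1/4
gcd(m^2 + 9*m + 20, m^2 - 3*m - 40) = m + 5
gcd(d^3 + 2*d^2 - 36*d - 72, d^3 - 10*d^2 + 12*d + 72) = d^2 - 4*d - 12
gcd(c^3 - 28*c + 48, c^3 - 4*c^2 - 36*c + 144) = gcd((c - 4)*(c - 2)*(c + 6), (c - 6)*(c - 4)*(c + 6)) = c^2 + 2*c - 24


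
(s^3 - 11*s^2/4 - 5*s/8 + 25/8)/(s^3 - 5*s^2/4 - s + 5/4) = (s - 5/2)/(s - 1)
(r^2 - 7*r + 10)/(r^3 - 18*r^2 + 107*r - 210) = (r - 2)/(r^2 - 13*r + 42)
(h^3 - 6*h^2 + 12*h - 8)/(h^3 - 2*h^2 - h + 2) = (h^2 - 4*h + 4)/(h^2 - 1)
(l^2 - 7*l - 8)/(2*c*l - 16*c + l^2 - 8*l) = (l + 1)/(2*c + l)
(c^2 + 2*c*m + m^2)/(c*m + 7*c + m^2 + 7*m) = (c + m)/(m + 7)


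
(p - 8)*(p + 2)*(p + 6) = p^3 - 52*p - 96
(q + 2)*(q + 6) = q^2 + 8*q + 12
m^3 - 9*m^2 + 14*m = m*(m - 7)*(m - 2)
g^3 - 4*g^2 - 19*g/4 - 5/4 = (g - 5)*(g + 1/2)^2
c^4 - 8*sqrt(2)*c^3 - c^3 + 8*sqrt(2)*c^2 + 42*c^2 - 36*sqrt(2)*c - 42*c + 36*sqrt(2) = (c - 1)*(c - 3*sqrt(2))^2*(c - 2*sqrt(2))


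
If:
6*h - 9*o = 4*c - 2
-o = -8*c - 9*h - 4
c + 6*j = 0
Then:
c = -25*o/28 - 1/14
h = 19*o/21 - 8/21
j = 25*o/168 + 1/84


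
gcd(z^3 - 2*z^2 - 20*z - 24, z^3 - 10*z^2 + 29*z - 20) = 1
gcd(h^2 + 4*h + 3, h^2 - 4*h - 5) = h + 1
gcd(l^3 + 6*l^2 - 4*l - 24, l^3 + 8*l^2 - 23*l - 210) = l + 6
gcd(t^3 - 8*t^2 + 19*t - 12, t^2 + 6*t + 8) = 1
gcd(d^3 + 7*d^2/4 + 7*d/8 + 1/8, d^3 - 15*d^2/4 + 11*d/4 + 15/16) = d + 1/4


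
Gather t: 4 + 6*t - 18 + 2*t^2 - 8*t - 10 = 2*t^2 - 2*t - 24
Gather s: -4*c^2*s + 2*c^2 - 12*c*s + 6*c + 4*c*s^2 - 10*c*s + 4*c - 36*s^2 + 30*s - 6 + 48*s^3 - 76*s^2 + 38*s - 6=2*c^2 + 10*c + 48*s^3 + s^2*(4*c - 112) + s*(-4*c^2 - 22*c + 68) - 12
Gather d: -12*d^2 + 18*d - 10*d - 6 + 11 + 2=-12*d^2 + 8*d + 7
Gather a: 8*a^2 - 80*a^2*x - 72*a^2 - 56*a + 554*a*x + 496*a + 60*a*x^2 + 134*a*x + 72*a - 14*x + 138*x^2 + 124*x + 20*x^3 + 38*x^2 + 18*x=a^2*(-80*x - 64) + a*(60*x^2 + 688*x + 512) + 20*x^3 + 176*x^2 + 128*x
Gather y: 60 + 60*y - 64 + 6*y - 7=66*y - 11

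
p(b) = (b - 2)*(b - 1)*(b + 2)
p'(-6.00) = 116.00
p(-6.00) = -224.00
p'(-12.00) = 452.00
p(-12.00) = -1820.00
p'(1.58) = 0.33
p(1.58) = -0.87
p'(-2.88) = 26.64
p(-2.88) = -16.66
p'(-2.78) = 24.75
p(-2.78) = -14.09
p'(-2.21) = 15.07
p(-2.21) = -2.84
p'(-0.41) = -2.68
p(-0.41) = 5.40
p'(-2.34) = 17.11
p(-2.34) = -4.93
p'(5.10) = 63.83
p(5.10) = 90.24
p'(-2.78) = 24.75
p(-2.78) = -14.09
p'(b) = (b - 2)*(b - 1) + (b - 2)*(b + 2) + (b - 1)*(b + 2)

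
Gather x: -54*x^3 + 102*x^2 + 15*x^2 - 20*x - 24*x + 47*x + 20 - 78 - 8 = -54*x^3 + 117*x^2 + 3*x - 66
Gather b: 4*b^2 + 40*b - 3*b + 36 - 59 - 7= 4*b^2 + 37*b - 30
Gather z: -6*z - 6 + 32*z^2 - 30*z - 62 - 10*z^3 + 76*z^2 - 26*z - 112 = -10*z^3 + 108*z^2 - 62*z - 180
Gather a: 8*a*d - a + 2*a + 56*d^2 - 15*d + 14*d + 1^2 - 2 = a*(8*d + 1) + 56*d^2 - d - 1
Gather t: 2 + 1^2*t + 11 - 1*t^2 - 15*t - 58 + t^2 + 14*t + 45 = 0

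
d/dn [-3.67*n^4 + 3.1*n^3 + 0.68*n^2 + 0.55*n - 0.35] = -14.68*n^3 + 9.3*n^2 + 1.36*n + 0.55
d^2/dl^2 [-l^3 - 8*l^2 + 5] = -6*l - 16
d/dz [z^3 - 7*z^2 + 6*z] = 3*z^2 - 14*z + 6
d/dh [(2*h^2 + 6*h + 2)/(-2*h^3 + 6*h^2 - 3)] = 2*(2*h^4 + 12*h^3 - 12*h^2 - 18*h - 9)/(4*h^6 - 24*h^5 + 36*h^4 + 12*h^3 - 36*h^2 + 9)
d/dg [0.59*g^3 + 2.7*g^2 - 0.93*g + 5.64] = 1.77*g^2 + 5.4*g - 0.93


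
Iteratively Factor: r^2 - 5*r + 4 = (r - 4)*(r - 1)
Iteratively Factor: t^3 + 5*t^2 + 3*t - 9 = (t + 3)*(t^2 + 2*t - 3) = (t - 1)*(t + 3)*(t + 3)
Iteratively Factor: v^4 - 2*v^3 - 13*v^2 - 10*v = (v - 5)*(v^3 + 3*v^2 + 2*v) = v*(v - 5)*(v^2 + 3*v + 2) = v*(v - 5)*(v + 2)*(v + 1)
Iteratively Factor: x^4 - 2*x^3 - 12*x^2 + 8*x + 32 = (x - 2)*(x^3 - 12*x - 16) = (x - 2)*(x + 2)*(x^2 - 2*x - 8) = (x - 2)*(x + 2)^2*(x - 4)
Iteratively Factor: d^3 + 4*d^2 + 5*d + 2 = (d + 1)*(d^2 + 3*d + 2) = (d + 1)^2*(d + 2)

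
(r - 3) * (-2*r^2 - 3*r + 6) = -2*r^3 + 3*r^2 + 15*r - 18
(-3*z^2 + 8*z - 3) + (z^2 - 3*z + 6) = -2*z^2 + 5*z + 3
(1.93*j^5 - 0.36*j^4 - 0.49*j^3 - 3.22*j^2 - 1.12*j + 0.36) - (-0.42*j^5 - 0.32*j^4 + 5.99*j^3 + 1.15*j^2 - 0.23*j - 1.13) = 2.35*j^5 - 0.04*j^4 - 6.48*j^3 - 4.37*j^2 - 0.89*j + 1.49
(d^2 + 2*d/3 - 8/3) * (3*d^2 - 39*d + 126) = 3*d^4 - 37*d^3 + 92*d^2 + 188*d - 336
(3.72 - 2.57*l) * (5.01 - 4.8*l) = 12.336*l^2 - 30.7317*l + 18.6372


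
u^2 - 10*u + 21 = (u - 7)*(u - 3)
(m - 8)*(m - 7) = m^2 - 15*m + 56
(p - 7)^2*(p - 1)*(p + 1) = p^4 - 14*p^3 + 48*p^2 + 14*p - 49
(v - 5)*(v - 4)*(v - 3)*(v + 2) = v^4 - 10*v^3 + 23*v^2 + 34*v - 120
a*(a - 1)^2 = a^3 - 2*a^2 + a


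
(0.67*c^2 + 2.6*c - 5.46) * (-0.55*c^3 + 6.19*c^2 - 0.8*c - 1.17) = -0.3685*c^5 + 2.7173*c^4 + 18.561*c^3 - 36.6613*c^2 + 1.326*c + 6.3882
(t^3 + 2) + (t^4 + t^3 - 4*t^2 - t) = t^4 + 2*t^3 - 4*t^2 - t + 2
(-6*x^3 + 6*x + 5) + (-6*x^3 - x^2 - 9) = -12*x^3 - x^2 + 6*x - 4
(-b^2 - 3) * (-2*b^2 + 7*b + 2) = 2*b^4 - 7*b^3 + 4*b^2 - 21*b - 6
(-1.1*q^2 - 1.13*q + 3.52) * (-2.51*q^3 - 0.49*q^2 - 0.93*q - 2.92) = 2.761*q^5 + 3.3753*q^4 - 7.2585*q^3 + 2.5381*q^2 + 0.0259999999999994*q - 10.2784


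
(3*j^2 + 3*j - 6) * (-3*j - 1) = -9*j^3 - 12*j^2 + 15*j + 6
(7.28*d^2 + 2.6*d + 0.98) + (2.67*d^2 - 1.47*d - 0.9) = 9.95*d^2 + 1.13*d + 0.08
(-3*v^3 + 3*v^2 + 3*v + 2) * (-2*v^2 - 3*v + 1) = 6*v^5 + 3*v^4 - 18*v^3 - 10*v^2 - 3*v + 2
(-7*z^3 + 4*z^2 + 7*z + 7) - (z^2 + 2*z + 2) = -7*z^3 + 3*z^2 + 5*z + 5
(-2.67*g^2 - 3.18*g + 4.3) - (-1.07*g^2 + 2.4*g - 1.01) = -1.6*g^2 - 5.58*g + 5.31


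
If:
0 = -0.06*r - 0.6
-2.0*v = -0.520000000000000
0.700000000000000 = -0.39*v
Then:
No Solution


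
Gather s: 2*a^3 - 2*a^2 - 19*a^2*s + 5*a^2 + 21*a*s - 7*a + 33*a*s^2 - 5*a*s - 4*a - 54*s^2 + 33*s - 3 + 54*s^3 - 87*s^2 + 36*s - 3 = 2*a^3 + 3*a^2 - 11*a + 54*s^3 + s^2*(33*a - 141) + s*(-19*a^2 + 16*a + 69) - 6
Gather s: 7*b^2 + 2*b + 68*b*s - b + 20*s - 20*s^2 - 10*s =7*b^2 + b - 20*s^2 + s*(68*b + 10)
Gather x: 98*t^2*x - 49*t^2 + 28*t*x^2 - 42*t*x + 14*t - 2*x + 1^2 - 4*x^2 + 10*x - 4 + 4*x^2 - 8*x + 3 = -49*t^2 + 28*t*x^2 + 14*t + x*(98*t^2 - 42*t)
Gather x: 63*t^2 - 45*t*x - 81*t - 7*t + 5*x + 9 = 63*t^2 - 88*t + x*(5 - 45*t) + 9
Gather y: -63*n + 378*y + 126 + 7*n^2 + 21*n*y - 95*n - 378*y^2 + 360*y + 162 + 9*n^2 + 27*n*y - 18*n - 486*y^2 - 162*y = 16*n^2 - 176*n - 864*y^2 + y*(48*n + 576) + 288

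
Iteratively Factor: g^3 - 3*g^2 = (g - 3)*(g^2) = g*(g - 3)*(g)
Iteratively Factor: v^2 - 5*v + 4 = (v - 4)*(v - 1)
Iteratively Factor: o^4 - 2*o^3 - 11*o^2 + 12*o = (o - 1)*(o^3 - o^2 - 12*o) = (o - 1)*(o + 3)*(o^2 - 4*o) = (o - 4)*(o - 1)*(o + 3)*(o)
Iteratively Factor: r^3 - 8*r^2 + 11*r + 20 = (r - 5)*(r^2 - 3*r - 4) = (r - 5)*(r + 1)*(r - 4)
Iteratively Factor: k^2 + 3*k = (k)*(k + 3)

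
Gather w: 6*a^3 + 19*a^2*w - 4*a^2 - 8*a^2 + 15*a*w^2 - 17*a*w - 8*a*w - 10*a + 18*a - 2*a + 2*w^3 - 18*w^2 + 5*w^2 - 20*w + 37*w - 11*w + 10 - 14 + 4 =6*a^3 - 12*a^2 + 6*a + 2*w^3 + w^2*(15*a - 13) + w*(19*a^2 - 25*a + 6)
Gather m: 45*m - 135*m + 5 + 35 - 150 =-90*m - 110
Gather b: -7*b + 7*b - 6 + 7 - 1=0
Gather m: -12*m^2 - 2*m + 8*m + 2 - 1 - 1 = -12*m^2 + 6*m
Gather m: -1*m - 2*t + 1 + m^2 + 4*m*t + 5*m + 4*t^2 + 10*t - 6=m^2 + m*(4*t + 4) + 4*t^2 + 8*t - 5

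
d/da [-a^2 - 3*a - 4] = -2*a - 3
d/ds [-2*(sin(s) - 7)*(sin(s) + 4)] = 2*(3 - 2*sin(s))*cos(s)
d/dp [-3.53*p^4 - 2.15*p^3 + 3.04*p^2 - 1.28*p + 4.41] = -14.12*p^3 - 6.45*p^2 + 6.08*p - 1.28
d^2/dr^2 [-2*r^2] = -4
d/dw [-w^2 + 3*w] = 3 - 2*w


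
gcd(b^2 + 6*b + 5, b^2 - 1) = b + 1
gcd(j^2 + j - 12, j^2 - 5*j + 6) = j - 3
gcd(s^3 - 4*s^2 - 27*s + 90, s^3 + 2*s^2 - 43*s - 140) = s + 5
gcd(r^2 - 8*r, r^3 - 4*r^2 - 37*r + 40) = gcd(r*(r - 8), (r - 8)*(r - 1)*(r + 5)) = r - 8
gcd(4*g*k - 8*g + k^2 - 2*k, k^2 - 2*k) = k - 2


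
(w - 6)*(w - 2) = w^2 - 8*w + 12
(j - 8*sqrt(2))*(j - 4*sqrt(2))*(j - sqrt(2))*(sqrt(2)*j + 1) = sqrt(2)*j^4 - 25*j^3 + 75*sqrt(2)*j^2 - 40*j - 64*sqrt(2)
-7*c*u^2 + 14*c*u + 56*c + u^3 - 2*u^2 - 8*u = (-7*c + u)*(u - 4)*(u + 2)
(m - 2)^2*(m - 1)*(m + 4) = m^4 - m^3 - 12*m^2 + 28*m - 16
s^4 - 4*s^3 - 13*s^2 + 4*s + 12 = (s - 6)*(s - 1)*(s + 1)*(s + 2)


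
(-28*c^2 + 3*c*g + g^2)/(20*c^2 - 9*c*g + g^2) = (-7*c - g)/(5*c - g)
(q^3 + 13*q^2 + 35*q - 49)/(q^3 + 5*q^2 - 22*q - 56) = (q^2 + 6*q - 7)/(q^2 - 2*q - 8)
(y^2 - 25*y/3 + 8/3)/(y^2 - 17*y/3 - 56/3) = (3*y - 1)/(3*y + 7)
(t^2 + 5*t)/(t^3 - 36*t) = (t + 5)/(t^2 - 36)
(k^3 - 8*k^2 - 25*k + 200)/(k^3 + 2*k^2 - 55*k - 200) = (k - 5)/(k + 5)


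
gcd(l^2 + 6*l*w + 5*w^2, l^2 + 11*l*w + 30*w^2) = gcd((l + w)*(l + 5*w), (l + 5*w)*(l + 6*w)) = l + 5*w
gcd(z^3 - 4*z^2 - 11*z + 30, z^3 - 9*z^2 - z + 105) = z^2 - 2*z - 15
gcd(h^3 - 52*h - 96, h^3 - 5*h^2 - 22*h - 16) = h^2 - 6*h - 16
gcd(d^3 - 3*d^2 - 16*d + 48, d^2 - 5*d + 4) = d - 4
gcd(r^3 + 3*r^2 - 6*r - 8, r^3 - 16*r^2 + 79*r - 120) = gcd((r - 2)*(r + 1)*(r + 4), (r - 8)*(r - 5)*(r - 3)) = 1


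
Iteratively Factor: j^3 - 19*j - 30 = (j + 3)*(j^2 - 3*j - 10) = (j + 2)*(j + 3)*(j - 5)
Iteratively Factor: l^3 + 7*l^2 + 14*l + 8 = (l + 4)*(l^2 + 3*l + 2) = (l + 2)*(l + 4)*(l + 1)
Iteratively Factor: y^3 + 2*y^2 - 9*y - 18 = (y - 3)*(y^2 + 5*y + 6) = (y - 3)*(y + 2)*(y + 3)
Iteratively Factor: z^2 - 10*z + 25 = (z - 5)*(z - 5)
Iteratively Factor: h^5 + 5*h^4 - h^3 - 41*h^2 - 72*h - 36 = (h - 3)*(h^4 + 8*h^3 + 23*h^2 + 28*h + 12) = (h - 3)*(h + 2)*(h^3 + 6*h^2 + 11*h + 6) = (h - 3)*(h + 1)*(h + 2)*(h^2 + 5*h + 6) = (h - 3)*(h + 1)*(h + 2)^2*(h + 3)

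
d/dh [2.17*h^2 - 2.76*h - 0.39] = 4.34*h - 2.76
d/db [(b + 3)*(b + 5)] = 2*b + 8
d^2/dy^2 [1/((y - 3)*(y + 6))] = 2*((y - 3)^2 + (y - 3)*(y + 6) + (y + 6)^2)/((y - 3)^3*(y + 6)^3)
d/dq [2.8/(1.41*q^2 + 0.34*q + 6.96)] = (-7.896*q - 0.952)/(1.41*q^2 + 0.34*q + 6.96)^2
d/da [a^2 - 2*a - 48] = 2*a - 2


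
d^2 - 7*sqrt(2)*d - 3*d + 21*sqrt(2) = (d - 3)*(d - 7*sqrt(2))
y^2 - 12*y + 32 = (y - 8)*(y - 4)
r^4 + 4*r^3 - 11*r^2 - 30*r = r*(r - 3)*(r + 2)*(r + 5)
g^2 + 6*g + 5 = (g + 1)*(g + 5)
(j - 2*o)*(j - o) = j^2 - 3*j*o + 2*o^2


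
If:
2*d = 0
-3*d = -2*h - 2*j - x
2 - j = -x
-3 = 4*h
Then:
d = 0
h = -3/4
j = 7/6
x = -5/6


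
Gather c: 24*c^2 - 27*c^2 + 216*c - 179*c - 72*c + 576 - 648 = -3*c^2 - 35*c - 72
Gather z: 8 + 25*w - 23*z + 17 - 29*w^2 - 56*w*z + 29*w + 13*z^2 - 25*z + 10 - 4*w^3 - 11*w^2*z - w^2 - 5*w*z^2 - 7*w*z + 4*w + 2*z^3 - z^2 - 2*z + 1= -4*w^3 - 30*w^2 + 58*w + 2*z^3 + z^2*(12 - 5*w) + z*(-11*w^2 - 63*w - 50) + 36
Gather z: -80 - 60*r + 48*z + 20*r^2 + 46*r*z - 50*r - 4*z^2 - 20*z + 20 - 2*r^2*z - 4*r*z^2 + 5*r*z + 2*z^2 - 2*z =20*r^2 - 110*r + z^2*(-4*r - 2) + z*(-2*r^2 + 51*r + 26) - 60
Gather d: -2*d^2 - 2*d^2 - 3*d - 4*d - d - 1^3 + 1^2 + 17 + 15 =-4*d^2 - 8*d + 32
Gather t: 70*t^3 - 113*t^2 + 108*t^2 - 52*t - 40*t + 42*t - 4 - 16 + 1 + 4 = 70*t^3 - 5*t^2 - 50*t - 15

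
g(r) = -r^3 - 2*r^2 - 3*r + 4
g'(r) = -3*r^2 - 4*r - 3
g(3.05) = -52.13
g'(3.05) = -43.11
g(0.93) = -1.32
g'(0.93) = -9.31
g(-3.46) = 31.86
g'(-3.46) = -25.07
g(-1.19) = 6.42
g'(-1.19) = -2.49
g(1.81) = -13.91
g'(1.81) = -20.07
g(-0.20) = 4.53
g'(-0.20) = -2.32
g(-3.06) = 23.11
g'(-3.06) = -18.85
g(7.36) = -525.11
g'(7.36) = -194.95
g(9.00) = -914.00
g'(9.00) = -282.00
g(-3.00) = 22.00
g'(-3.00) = -18.00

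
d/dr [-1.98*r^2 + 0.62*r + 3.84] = 0.62 - 3.96*r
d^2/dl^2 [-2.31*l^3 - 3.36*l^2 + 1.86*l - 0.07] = -13.86*l - 6.72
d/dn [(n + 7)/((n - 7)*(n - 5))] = (-n^2 - 14*n + 119)/(n^4 - 24*n^3 + 214*n^2 - 840*n + 1225)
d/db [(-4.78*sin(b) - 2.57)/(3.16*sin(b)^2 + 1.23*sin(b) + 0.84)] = (15.1048*sin(b)^2 + 16.2424*sin(b) - 0.8541)*cos(b)/(9.9856*sin(b)^4 + 7.7736*sin(b)^3 + 6.8217*sin(b)^2 + 2.0664*sin(b) + 0.7056)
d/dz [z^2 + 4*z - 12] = 2*z + 4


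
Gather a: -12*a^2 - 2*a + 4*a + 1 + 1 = -12*a^2 + 2*a + 2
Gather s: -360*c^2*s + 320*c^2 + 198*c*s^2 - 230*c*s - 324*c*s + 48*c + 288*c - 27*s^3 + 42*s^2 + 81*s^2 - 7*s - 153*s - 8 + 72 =320*c^2 + 336*c - 27*s^3 + s^2*(198*c + 123) + s*(-360*c^2 - 554*c - 160) + 64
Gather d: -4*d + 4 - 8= -4*d - 4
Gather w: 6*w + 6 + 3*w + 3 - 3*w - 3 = 6*w + 6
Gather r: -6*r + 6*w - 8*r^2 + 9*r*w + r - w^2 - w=-8*r^2 + r*(9*w - 5) - w^2 + 5*w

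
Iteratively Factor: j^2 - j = (j - 1)*(j)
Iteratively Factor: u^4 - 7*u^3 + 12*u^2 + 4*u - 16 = (u + 1)*(u^3 - 8*u^2 + 20*u - 16) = (u - 2)*(u + 1)*(u^2 - 6*u + 8) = (u - 4)*(u - 2)*(u + 1)*(u - 2)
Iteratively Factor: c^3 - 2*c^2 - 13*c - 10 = (c - 5)*(c^2 + 3*c + 2) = (c - 5)*(c + 2)*(c + 1)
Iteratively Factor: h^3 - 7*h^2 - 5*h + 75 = (h - 5)*(h^2 - 2*h - 15) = (h - 5)*(h + 3)*(h - 5)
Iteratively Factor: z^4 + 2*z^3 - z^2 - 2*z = (z)*(z^3 + 2*z^2 - z - 2) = z*(z + 2)*(z^2 - 1) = z*(z - 1)*(z + 2)*(z + 1)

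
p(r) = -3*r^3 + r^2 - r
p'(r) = -9*r^2 + 2*r - 1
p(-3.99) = 210.47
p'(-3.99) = -152.26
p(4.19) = -207.31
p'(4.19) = -150.62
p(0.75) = -1.45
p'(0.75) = -4.56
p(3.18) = -89.54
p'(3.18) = -85.65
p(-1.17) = 7.34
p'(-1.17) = -15.66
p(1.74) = -14.52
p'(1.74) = -24.77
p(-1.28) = 9.21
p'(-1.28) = -18.31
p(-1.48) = 13.40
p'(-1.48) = -23.67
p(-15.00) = 10365.00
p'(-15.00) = -2056.00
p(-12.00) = 5340.00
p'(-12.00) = -1321.00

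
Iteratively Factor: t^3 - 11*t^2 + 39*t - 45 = (t - 3)*(t^2 - 8*t + 15) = (t - 3)^2*(t - 5)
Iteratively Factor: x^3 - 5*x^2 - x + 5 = (x + 1)*(x^2 - 6*x + 5) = (x - 5)*(x + 1)*(x - 1)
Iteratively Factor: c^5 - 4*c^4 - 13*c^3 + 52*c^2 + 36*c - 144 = (c - 2)*(c^4 - 2*c^3 - 17*c^2 + 18*c + 72) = (c - 2)*(c + 2)*(c^3 - 4*c^2 - 9*c + 36) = (c - 4)*(c - 2)*(c + 2)*(c^2 - 9) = (c - 4)*(c - 3)*(c - 2)*(c + 2)*(c + 3)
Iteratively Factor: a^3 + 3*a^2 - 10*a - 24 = (a + 2)*(a^2 + a - 12) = (a + 2)*(a + 4)*(a - 3)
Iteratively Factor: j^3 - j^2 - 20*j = (j - 5)*(j^2 + 4*j) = j*(j - 5)*(j + 4)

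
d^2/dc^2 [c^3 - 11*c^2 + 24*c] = 6*c - 22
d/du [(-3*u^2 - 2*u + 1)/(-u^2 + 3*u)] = (-11*u^2 + 2*u - 3)/(u^2*(u^2 - 6*u + 9))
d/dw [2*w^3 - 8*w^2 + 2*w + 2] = 6*w^2 - 16*w + 2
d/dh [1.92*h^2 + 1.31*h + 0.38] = 3.84*h + 1.31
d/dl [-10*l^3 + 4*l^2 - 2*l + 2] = -30*l^2 + 8*l - 2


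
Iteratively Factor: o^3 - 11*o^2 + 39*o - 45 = (o - 5)*(o^2 - 6*o + 9) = (o - 5)*(o - 3)*(o - 3)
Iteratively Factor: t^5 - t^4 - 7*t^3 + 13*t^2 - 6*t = (t - 1)*(t^4 - 7*t^2 + 6*t) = (t - 2)*(t - 1)*(t^3 + 2*t^2 - 3*t) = (t - 2)*(t - 1)*(t + 3)*(t^2 - t) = (t - 2)*(t - 1)^2*(t + 3)*(t)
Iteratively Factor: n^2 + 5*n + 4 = (n + 1)*(n + 4)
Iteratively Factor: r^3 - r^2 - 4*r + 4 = (r - 1)*(r^2 - 4) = (r - 1)*(r + 2)*(r - 2)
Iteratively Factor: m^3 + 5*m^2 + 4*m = (m)*(m^2 + 5*m + 4) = m*(m + 1)*(m + 4)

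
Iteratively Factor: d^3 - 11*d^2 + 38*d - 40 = (d - 4)*(d^2 - 7*d + 10) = (d - 5)*(d - 4)*(d - 2)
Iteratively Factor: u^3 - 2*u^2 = (u - 2)*(u^2) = u*(u - 2)*(u)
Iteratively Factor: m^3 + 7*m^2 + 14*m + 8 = (m + 1)*(m^2 + 6*m + 8) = (m + 1)*(m + 4)*(m + 2)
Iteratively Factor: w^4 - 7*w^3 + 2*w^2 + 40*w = (w)*(w^3 - 7*w^2 + 2*w + 40) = w*(w - 5)*(w^2 - 2*w - 8) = w*(w - 5)*(w + 2)*(w - 4)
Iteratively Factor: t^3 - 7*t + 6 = (t + 3)*(t^2 - 3*t + 2) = (t - 1)*(t + 3)*(t - 2)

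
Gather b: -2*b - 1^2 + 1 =-2*b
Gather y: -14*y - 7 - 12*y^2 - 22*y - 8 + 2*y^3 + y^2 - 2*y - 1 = 2*y^3 - 11*y^2 - 38*y - 16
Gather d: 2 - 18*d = 2 - 18*d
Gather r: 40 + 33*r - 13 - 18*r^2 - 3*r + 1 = -18*r^2 + 30*r + 28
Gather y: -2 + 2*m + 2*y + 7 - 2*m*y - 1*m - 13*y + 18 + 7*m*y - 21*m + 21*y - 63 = -20*m + y*(5*m + 10) - 40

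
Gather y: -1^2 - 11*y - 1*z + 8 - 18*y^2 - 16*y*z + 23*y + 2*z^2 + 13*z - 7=-18*y^2 + y*(12 - 16*z) + 2*z^2 + 12*z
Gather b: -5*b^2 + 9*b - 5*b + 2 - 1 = -5*b^2 + 4*b + 1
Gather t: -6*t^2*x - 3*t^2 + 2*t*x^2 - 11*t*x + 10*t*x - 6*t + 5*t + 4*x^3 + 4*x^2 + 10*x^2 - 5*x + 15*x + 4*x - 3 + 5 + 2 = t^2*(-6*x - 3) + t*(2*x^2 - x - 1) + 4*x^3 + 14*x^2 + 14*x + 4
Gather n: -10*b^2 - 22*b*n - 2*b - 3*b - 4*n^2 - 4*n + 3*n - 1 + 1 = -10*b^2 - 5*b - 4*n^2 + n*(-22*b - 1)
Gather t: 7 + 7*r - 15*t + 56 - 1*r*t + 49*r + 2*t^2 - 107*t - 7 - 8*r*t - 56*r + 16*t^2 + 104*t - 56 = 18*t^2 + t*(-9*r - 18)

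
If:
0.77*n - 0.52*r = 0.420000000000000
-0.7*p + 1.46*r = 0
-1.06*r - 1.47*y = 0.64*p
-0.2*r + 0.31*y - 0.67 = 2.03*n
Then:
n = -0.03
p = -1.79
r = -0.86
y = 1.39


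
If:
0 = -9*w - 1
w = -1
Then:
No Solution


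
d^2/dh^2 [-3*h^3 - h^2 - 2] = -18*h - 2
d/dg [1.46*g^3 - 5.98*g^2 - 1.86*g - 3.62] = 4.38*g^2 - 11.96*g - 1.86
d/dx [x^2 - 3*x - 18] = 2*x - 3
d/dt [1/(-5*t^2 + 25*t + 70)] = (2*t - 5)/(5*(-t^2 + 5*t + 14)^2)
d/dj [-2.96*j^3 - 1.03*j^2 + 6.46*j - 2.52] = -8.88*j^2 - 2.06*j + 6.46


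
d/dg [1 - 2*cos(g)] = 2*sin(g)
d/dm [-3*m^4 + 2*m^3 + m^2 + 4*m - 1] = -12*m^3 + 6*m^2 + 2*m + 4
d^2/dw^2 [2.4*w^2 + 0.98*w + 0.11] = 4.80000000000000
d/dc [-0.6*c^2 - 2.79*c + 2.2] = -1.2*c - 2.79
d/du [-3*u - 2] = -3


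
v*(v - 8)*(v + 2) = v^3 - 6*v^2 - 16*v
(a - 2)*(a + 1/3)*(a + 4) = a^3 + 7*a^2/3 - 22*a/3 - 8/3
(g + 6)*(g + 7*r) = g^2 + 7*g*r + 6*g + 42*r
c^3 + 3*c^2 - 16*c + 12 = (c - 2)*(c - 1)*(c + 6)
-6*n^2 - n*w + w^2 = (-3*n + w)*(2*n + w)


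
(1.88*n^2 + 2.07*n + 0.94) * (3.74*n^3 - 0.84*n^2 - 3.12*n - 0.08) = 7.0312*n^5 + 6.1626*n^4 - 4.0888*n^3 - 7.3984*n^2 - 3.0984*n - 0.0752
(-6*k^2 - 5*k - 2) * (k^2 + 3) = -6*k^4 - 5*k^3 - 20*k^2 - 15*k - 6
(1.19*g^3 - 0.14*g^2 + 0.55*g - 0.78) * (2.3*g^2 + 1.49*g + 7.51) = 2.737*g^5 + 1.4511*g^4 + 9.9933*g^3 - 2.0259*g^2 + 2.9683*g - 5.8578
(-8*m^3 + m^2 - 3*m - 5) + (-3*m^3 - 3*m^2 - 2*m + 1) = -11*m^3 - 2*m^2 - 5*m - 4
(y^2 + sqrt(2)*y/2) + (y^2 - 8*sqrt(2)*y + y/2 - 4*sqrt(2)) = 2*y^2 - 15*sqrt(2)*y/2 + y/2 - 4*sqrt(2)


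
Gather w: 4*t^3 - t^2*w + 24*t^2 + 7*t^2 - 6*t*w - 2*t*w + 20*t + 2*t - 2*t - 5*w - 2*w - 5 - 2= 4*t^3 + 31*t^2 + 20*t + w*(-t^2 - 8*t - 7) - 7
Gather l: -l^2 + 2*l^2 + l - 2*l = l^2 - l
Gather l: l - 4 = l - 4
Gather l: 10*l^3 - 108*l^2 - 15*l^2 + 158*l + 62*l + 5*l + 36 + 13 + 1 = 10*l^3 - 123*l^2 + 225*l + 50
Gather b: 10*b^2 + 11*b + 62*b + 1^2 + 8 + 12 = 10*b^2 + 73*b + 21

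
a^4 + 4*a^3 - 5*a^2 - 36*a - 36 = (a - 3)*(a + 2)^2*(a + 3)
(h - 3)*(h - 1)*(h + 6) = h^3 + 2*h^2 - 21*h + 18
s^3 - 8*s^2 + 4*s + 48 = (s - 6)*(s - 4)*(s + 2)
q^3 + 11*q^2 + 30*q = q*(q + 5)*(q + 6)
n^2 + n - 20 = (n - 4)*(n + 5)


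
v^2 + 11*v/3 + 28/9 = (v + 4/3)*(v + 7/3)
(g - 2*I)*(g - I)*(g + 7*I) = g^3 + 4*I*g^2 + 19*g - 14*I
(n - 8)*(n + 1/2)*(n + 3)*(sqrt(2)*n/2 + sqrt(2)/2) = sqrt(2)*n^4/2 - 7*sqrt(2)*n^3/4 - 31*sqrt(2)*n^2/2 - 77*sqrt(2)*n/4 - 6*sqrt(2)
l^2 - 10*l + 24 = (l - 6)*(l - 4)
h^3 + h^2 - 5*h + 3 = (h - 1)^2*(h + 3)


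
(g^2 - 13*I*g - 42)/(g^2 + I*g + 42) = (g - 7*I)/(g + 7*I)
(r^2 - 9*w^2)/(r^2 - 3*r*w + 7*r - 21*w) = (r + 3*w)/(r + 7)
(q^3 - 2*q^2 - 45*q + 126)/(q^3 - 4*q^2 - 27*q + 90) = (q + 7)/(q + 5)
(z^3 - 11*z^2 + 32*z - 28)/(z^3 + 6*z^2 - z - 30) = (z^2 - 9*z + 14)/(z^2 + 8*z + 15)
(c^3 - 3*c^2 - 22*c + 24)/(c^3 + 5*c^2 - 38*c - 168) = (c - 1)/(c + 7)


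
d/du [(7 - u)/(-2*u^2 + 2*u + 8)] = (u^2 - u - (u - 7)*(2*u - 1) - 4)/(2*(-u^2 + u + 4)^2)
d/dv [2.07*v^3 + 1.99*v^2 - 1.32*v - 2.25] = 6.21*v^2 + 3.98*v - 1.32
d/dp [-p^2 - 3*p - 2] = -2*p - 3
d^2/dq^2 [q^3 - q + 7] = 6*q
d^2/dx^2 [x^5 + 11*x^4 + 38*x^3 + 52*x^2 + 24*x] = 20*x^3 + 132*x^2 + 228*x + 104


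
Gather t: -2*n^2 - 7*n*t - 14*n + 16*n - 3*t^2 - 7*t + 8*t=-2*n^2 + 2*n - 3*t^2 + t*(1 - 7*n)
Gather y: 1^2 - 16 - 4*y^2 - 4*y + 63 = -4*y^2 - 4*y + 48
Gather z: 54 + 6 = 60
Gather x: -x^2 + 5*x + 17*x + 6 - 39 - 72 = -x^2 + 22*x - 105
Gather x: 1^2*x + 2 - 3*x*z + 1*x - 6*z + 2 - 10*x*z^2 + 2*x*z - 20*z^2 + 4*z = x*(-10*z^2 - z + 2) - 20*z^2 - 2*z + 4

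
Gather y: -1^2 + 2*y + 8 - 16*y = 7 - 14*y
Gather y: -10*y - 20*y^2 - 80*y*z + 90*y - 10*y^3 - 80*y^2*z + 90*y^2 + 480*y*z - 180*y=-10*y^3 + y^2*(70 - 80*z) + y*(400*z - 100)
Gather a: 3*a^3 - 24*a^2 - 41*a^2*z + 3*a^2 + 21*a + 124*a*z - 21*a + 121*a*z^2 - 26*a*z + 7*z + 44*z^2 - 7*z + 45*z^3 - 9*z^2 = 3*a^3 + a^2*(-41*z - 21) + a*(121*z^2 + 98*z) + 45*z^3 + 35*z^2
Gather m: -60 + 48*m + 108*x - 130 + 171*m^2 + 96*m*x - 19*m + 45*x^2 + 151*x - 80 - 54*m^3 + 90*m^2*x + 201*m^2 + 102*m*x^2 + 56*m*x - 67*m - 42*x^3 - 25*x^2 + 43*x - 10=-54*m^3 + m^2*(90*x + 372) + m*(102*x^2 + 152*x - 38) - 42*x^3 + 20*x^2 + 302*x - 280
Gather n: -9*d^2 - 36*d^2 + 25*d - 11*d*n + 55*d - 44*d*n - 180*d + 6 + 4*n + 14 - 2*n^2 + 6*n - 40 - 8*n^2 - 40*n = -45*d^2 - 100*d - 10*n^2 + n*(-55*d - 30) - 20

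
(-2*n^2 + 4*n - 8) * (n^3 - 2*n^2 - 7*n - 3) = -2*n^5 + 8*n^4 - 2*n^3 - 6*n^2 + 44*n + 24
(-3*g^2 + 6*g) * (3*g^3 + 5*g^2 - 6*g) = -9*g^5 + 3*g^4 + 48*g^3 - 36*g^2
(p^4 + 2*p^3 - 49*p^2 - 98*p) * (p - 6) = p^5 - 4*p^4 - 61*p^3 + 196*p^2 + 588*p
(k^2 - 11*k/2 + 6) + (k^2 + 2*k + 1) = 2*k^2 - 7*k/2 + 7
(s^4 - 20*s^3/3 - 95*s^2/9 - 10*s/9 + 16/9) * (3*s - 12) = 3*s^5 - 32*s^4 + 145*s^3/3 + 370*s^2/3 + 56*s/3 - 64/3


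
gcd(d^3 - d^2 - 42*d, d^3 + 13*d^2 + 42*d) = d^2 + 6*d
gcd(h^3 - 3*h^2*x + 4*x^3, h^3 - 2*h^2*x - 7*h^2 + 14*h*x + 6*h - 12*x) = -h + 2*x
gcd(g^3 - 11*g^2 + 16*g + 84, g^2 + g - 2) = g + 2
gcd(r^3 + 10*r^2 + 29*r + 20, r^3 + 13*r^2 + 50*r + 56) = r + 4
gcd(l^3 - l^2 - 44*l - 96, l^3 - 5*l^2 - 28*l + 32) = l^2 - 4*l - 32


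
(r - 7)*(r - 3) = r^2 - 10*r + 21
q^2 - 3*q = q*(q - 3)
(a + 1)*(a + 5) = a^2 + 6*a + 5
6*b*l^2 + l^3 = l^2*(6*b + l)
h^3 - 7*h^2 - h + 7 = (h - 7)*(h - 1)*(h + 1)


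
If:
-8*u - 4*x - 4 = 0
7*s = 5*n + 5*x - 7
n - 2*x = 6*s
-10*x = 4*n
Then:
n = 70/9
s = 7/3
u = 19/18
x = -28/9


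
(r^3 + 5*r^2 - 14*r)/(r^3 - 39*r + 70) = r/(r - 5)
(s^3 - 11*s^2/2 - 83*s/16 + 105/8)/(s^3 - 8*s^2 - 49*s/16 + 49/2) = (4*s^2 - 29*s + 30)/(4*s^2 - 39*s + 56)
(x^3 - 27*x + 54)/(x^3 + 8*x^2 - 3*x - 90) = (x - 3)/(x + 5)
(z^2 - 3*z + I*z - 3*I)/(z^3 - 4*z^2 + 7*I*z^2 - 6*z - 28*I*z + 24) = (z - 3)/(z^2 + z*(-4 + 6*I) - 24*I)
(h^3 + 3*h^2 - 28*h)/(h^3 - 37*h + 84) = h/(h - 3)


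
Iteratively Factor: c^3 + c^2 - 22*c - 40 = (c + 2)*(c^2 - c - 20) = (c - 5)*(c + 2)*(c + 4)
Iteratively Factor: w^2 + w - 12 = (w + 4)*(w - 3)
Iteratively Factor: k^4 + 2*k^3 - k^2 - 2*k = (k + 2)*(k^3 - k) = (k - 1)*(k + 2)*(k^2 + k) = k*(k - 1)*(k + 2)*(k + 1)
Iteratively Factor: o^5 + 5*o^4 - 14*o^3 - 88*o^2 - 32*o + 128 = (o + 2)*(o^4 + 3*o^3 - 20*o^2 - 48*o + 64) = (o - 4)*(o + 2)*(o^3 + 7*o^2 + 8*o - 16) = (o - 4)*(o + 2)*(o + 4)*(o^2 + 3*o - 4) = (o - 4)*(o + 2)*(o + 4)^2*(o - 1)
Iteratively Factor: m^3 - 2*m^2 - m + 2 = (m - 1)*(m^2 - m - 2) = (m - 2)*(m - 1)*(m + 1)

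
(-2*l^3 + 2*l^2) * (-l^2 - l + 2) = 2*l^5 - 6*l^3 + 4*l^2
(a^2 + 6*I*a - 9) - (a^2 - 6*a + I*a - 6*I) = 6*a + 5*I*a - 9 + 6*I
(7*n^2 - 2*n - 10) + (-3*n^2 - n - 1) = 4*n^2 - 3*n - 11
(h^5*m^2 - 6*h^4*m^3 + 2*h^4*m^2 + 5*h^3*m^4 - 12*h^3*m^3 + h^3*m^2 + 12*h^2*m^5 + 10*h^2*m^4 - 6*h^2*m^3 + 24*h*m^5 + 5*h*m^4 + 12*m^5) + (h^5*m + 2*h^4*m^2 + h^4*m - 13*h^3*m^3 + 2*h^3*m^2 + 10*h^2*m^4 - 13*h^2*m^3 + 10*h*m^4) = h^5*m^2 + h^5*m - 6*h^4*m^3 + 4*h^4*m^2 + h^4*m + 5*h^3*m^4 - 25*h^3*m^3 + 3*h^3*m^2 + 12*h^2*m^5 + 20*h^2*m^4 - 19*h^2*m^3 + 24*h*m^5 + 15*h*m^4 + 12*m^5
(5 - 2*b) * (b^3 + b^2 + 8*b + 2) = -2*b^4 + 3*b^3 - 11*b^2 + 36*b + 10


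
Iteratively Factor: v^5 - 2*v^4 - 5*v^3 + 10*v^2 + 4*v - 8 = (v + 1)*(v^4 - 3*v^3 - 2*v^2 + 12*v - 8) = (v - 2)*(v + 1)*(v^3 - v^2 - 4*v + 4) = (v - 2)*(v + 1)*(v + 2)*(v^2 - 3*v + 2) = (v - 2)*(v - 1)*(v + 1)*(v + 2)*(v - 2)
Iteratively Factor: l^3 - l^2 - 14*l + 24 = (l - 2)*(l^2 + l - 12) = (l - 3)*(l - 2)*(l + 4)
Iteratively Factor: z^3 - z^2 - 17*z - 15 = (z + 1)*(z^2 - 2*z - 15) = (z - 5)*(z + 1)*(z + 3)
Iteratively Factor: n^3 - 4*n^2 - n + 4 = (n - 4)*(n^2 - 1) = (n - 4)*(n - 1)*(n + 1)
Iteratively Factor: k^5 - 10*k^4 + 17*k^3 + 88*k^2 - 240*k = (k - 4)*(k^4 - 6*k^3 - 7*k^2 + 60*k) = k*(k - 4)*(k^3 - 6*k^2 - 7*k + 60) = k*(k - 4)^2*(k^2 - 2*k - 15) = k*(k - 4)^2*(k + 3)*(k - 5)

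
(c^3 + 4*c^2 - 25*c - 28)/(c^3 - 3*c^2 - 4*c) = (c + 7)/c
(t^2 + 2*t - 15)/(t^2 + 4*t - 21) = (t + 5)/(t + 7)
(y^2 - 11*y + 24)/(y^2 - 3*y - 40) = (y - 3)/(y + 5)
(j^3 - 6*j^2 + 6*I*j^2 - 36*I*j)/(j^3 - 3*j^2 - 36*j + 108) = j*(j + 6*I)/(j^2 + 3*j - 18)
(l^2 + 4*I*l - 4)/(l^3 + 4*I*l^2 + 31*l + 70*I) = (l + 2*I)/(l^2 + 2*I*l + 35)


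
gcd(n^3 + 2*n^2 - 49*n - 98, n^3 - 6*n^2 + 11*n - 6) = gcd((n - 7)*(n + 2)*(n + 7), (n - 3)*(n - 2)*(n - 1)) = 1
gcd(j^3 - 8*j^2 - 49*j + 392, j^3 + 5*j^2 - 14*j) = j + 7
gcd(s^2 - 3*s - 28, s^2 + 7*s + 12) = s + 4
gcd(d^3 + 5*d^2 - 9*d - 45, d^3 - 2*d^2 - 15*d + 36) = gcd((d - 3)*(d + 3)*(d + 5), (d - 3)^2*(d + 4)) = d - 3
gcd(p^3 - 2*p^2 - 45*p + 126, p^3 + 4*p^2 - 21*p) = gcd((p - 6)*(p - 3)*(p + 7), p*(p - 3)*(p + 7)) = p^2 + 4*p - 21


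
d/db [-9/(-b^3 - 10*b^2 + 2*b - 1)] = 9*(-3*b^2 - 20*b + 2)/(b^3 + 10*b^2 - 2*b + 1)^2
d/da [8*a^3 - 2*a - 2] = 24*a^2 - 2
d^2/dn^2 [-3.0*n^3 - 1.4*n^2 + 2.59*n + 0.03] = -18.0*n - 2.8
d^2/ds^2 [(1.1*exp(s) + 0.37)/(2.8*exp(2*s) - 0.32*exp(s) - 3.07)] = (8.624*exp(4*s) + 12.5888*exp(3*s) + 55.73904*exp(2*s) + 11.679328*exp(s) + 10.003902)*exp(s)/(21.952*exp(6*s) - 7.5264*exp(5*s) - 71.34624*exp(4*s) + 16.471552*exp(3*s) + 78.226056*exp(2*s) - 9.047904*exp(s) - 28.934443)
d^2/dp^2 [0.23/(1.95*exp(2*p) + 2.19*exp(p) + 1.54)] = (-(1.794*exp(p) + 0.5037)*(1.95*exp(2*p) + 2.19*exp(p) + 1.54) + 0.23*(3.9*exp(p) + 2.19)*(7.8*exp(p) + 4.38)*exp(p))*exp(p)/(1.95*exp(2*p) + 2.19*exp(p) + 1.54)^3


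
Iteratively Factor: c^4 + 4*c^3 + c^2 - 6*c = (c - 1)*(c^3 + 5*c^2 + 6*c) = (c - 1)*(c + 3)*(c^2 + 2*c) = (c - 1)*(c + 2)*(c + 3)*(c)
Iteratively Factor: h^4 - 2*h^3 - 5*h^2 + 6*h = (h)*(h^3 - 2*h^2 - 5*h + 6) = h*(h - 3)*(h^2 + h - 2) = h*(h - 3)*(h + 2)*(h - 1)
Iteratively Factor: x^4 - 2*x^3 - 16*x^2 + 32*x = (x + 4)*(x^3 - 6*x^2 + 8*x) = x*(x + 4)*(x^2 - 6*x + 8) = x*(x - 2)*(x + 4)*(x - 4)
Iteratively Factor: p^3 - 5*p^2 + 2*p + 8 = (p - 2)*(p^2 - 3*p - 4) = (p - 4)*(p - 2)*(p + 1)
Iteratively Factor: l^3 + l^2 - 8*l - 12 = (l + 2)*(l^2 - l - 6) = (l - 3)*(l + 2)*(l + 2)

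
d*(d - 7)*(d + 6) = d^3 - d^2 - 42*d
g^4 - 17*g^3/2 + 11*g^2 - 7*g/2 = g*(g - 7)*(g - 1)*(g - 1/2)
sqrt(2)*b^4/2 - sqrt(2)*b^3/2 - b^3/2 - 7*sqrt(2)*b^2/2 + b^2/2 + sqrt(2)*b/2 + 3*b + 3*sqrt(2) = (b/2 + 1)*(b - 3)*(b - sqrt(2))*(sqrt(2)*b + 1)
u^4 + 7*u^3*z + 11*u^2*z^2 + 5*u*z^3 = u*(u + z)^2*(u + 5*z)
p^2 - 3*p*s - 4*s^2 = (p - 4*s)*(p + s)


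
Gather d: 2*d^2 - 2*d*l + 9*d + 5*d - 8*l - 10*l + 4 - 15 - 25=2*d^2 + d*(14 - 2*l) - 18*l - 36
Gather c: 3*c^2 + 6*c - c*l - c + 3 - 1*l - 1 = 3*c^2 + c*(5 - l) - l + 2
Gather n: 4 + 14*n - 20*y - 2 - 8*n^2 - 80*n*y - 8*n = -8*n^2 + n*(6 - 80*y) - 20*y + 2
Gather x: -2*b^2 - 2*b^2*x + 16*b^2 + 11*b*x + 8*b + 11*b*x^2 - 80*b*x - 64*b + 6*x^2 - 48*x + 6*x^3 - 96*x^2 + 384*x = 14*b^2 - 56*b + 6*x^3 + x^2*(11*b - 90) + x*(-2*b^2 - 69*b + 336)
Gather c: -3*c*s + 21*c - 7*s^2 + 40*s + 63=c*(21 - 3*s) - 7*s^2 + 40*s + 63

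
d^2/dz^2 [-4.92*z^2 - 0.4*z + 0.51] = -9.84000000000000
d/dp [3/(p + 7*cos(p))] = 3*(7*sin(p) - 1)/(p + 7*cos(p))^2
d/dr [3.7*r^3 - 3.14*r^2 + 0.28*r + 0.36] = 11.1*r^2 - 6.28*r + 0.28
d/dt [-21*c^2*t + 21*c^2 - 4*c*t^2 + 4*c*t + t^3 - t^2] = -21*c^2 - 8*c*t + 4*c + 3*t^2 - 2*t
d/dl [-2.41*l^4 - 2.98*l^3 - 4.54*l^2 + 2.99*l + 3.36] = -9.64*l^3 - 8.94*l^2 - 9.08*l + 2.99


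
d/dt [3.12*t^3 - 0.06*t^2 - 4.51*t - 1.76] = 9.36*t^2 - 0.12*t - 4.51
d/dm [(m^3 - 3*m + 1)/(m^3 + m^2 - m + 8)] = (m^4 + 4*m^3 + 24*m^2 - 2*m - 23)/(m^6 + 2*m^5 - m^4 + 14*m^3 + 17*m^2 - 16*m + 64)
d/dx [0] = 0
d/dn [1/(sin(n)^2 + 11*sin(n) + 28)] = -(2*sin(n) + 11)*cos(n)/(sin(n)^2 + 11*sin(n) + 28)^2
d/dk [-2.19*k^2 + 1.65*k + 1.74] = 1.65 - 4.38*k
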